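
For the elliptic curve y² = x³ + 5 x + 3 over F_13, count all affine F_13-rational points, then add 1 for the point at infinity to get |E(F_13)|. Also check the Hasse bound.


Affine points = {(0, 4), (0, 9), (1, 3), (1, 10), (4, 3), (4, 10), (5, 6), (5, 7), (7, 2), (7, 11), (8, 3), (8, 10), (9, 6), (9, 7), (10, 0), (12, 6), (12, 7)}; affine count = 17; |E(F_13)| = 18.

Discriminant check: Δ ∝ 4a³ + 27b² = 4·5³ + 27·3² = 4·125 + 27·9 ≡ 2 (mod 13). Nonzero ⇒ E is nonsingular.
For each x ∈ F_13, compute rhs = x³ + 5·x + 3 mod 13, then count y ∈ F_13 with y² ≡ rhs.
  x = 0: rhs = 3, matching y values: 4, 9 (2 points).
  x = 1: rhs = 9, matching y values: 3, 10 (2 points).
  x = 2: rhs = 8, matching y values: none (0 points).
  x = 3: rhs = 6, matching y values: none (0 points).
  x = 4: rhs = 9, matching y values: 3, 10 (2 points).
  x = 5: rhs = 10, matching y values: 6, 7 (2 points).
  x = 6: rhs = 2, matching y values: none (0 points).
  x = 7: rhs = 4, matching y values: 2, 11 (2 points).
  x = 8: rhs = 9, matching y values: 3, 10 (2 points).
  x = 9: rhs = 10, matching y values: 6, 7 (2 points).
  x = 10: rhs = 0, matching y values: 0 (1 points).
  x = 11: rhs = 11, matching y values: none (0 points).
  x = 12: rhs = 10, matching y values: 6, 7 (2 points).
Total affine count: 17.
Full point count |E(F_13)| = 17 + 1 = 18.
Hasse bound: |18 − (13+1)| = |4| = 4 ≤ 2√13 ≈ 7.2111 ✓.


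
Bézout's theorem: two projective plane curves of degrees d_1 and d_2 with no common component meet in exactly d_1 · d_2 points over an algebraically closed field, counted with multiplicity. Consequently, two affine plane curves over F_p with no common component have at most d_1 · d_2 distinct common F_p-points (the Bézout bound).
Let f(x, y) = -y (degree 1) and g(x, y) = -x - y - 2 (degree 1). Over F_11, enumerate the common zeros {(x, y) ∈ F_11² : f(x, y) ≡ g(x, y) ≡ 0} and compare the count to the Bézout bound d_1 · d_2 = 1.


Common zeros: {(9, 0)}; count = 1; Bézout bound = 1.

deg(f) = 1, deg(g) = 1, so Bézout bound = 1.
Scan x ∈ F_11. For each x, list the y ∈ F_11 with f(x, y) ≡ 0 and those with g(x, y) ≡ 0 (mod 11); the common zeros in that column are the intersection.
  x = 0: f ≡ 0 at y ∈ {0}; g ≡ 0 at y ∈ {9}; common: ∅.
  x = 1: f ≡ 0 at y ∈ {0}; g ≡ 0 at y ∈ {8}; common: ∅.
  x = 2: f ≡ 0 at y ∈ {0}; g ≡ 0 at y ∈ {7}; common: ∅.
  x = 3: f ≡ 0 at y ∈ {0}; g ≡ 0 at y ∈ {6}; common: ∅.
  x = 4: f ≡ 0 at y ∈ {0}; g ≡ 0 at y ∈ {5}; common: ∅.
  x = 5: f ≡ 0 at y ∈ {0}; g ≡ 0 at y ∈ {4}; common: ∅.
  x = 6: f ≡ 0 at y ∈ {0}; g ≡ 0 at y ∈ {3}; common: ∅.
  x = 7: f ≡ 0 at y ∈ {0}; g ≡ 0 at y ∈ {2}; common: ∅.
  x = 8: f ≡ 0 at y ∈ {0}; g ≡ 0 at y ∈ {1}; common: ∅.
  x = 9: f ≡ 0 at y ∈ {0}; g ≡ 0 at y ∈ {0}; common: {0}.
  x = 10: f ≡ 0 at y ∈ {0}; g ≡ 0 at y ∈ {10}; common: ∅.
Collecting: common zeros = {(9, 0)}, so the count is 1.
Comparison with the Bézout bound: 1 ≤ 1 = deg(f)·deg(g), as expected for curves with no common component (the bound is attained).


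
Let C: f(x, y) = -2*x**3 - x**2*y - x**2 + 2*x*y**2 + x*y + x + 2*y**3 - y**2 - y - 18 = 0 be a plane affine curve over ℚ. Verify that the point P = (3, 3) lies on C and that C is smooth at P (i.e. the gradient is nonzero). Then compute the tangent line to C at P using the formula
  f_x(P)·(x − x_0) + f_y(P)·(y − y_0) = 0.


Tangent line at P: -56*x + 77*y - 63 = 0.

Step 1: f(3, 3) = 0, so P lies on C.
Step 2: partial derivatives
  f_x(x, y) = -6*x**2 - 2*x*y - 2*x + 2*y**2 + y + 1, f_y(x, y) = -x**2 + 4*x*y + x + 6*y**2 - 2*y - 1.
  f_x(P) = -56, f_y(P) = 77 (gradient nonzero, so P is smooth).
Step 3: tangent line at P: -56·(x − 3) + 77·(y − 3) = 0.
Expanding: -56*x + 77*y - 63 = 0.


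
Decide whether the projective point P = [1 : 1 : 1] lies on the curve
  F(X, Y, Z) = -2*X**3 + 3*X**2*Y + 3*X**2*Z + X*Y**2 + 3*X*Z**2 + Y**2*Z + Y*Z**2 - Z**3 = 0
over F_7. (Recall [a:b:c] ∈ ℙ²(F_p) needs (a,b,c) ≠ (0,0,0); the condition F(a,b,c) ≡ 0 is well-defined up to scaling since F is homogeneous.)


F(1,1,1) ≡ 2 (mod 7); P is NOT on the curve.

Evaluate F(1, 1, 1) term-by-term (mod 7).
  -2*X**3 ↦ -2·1·1·1 = -2
  3*X**2*Y ↦ 3·1·1·1 = 3
  3*X**2*Z ↦ 3·1·1·1 = 3
  X*Y**2 ↦ 1·1·1·1 = 1
  3*X*Z**2 ↦ 3·1·1·1 = 3
  Y**2*Z ↦ 1·1·1·1 = 1
  Y*Z**2 ↦ 1·1·1·1 = 1
  -Z**3 ↦ -1·1·1·1 = -1
Sum: F(1, 1, 1) = (-2) + (3) + (3) + (1) + (3) + (1) + (1) + (-1) = 9.
Reducing mod 7: 9 ≡ 2 (mod 7).
Since F(a, b, c) ≡ 2 ≠ 0 (mod 7), P does NOT lie on the curve.


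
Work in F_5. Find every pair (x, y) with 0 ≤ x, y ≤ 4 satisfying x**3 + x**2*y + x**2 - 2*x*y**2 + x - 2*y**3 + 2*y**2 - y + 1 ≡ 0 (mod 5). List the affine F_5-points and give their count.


Affine F_5-points: {(0, 1), (1, 3), (2, 0), (3, 0), (3, 4), (4, 0), (4, 2)}; count = 7.

For each of the 25 pairs (x, y) ∈ F_5², evaluate f(x, y) mod 5. Record the zeros.
  x = 0: [0↦1, 1↦0, 2↦1, 3↦2, 4↦1]  zeros at y ∈ {1}
  x = 1: [0↦4, 1↦2, 2↦3, 3↦0, 4↦1]  zeros at y ∈ {3}
  x = 2: [0↦0, 1↦4, 2↦2, 3↦2, 4↦2]  zeros at y ∈ {0}
  x = 3: [0↦0, 1↦2, 2↦4, 3↦4, 4↦0]  zeros at y ∈ {0, 4}
  x = 4: [0↦0, 1↦2, 2↦0, 3↦2, 4↦1]  zeros at y ∈ {0, 2}
Collecting zeros: affine points = {(0, 1), (1, 3), (2, 0), (3, 0), (3, 4), (4, 0), (4, 2)}.
Total count |C(F_5)_aff| = 7.


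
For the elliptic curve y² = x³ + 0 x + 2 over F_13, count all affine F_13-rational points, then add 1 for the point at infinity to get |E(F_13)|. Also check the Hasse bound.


Affine points = {(1, 4), (1, 9), (2, 6), (2, 7), (3, 4), (3, 9), (4, 1), (4, 12), (5, 6), (5, 7), (6, 6), (6, 7), (9, 4), (9, 9), (10, 1), (10, 12), (12, 1), (12, 12)}; affine count = 18; |E(F_13)| = 19.

Discriminant check: Δ ∝ 4a³ + 27b² = 4·0³ + 27·2² = 4·0 + 27·4 ≡ 4 (mod 13). Nonzero ⇒ E is nonsingular.
For each x ∈ F_13, compute rhs = x³ + 0·x + 2 mod 13, then count y ∈ F_13 with y² ≡ rhs.
  x = 0: rhs = 2, matching y values: none (0 points).
  x = 1: rhs = 3, matching y values: 4, 9 (2 points).
  x = 2: rhs = 10, matching y values: 6, 7 (2 points).
  x = 3: rhs = 3, matching y values: 4, 9 (2 points).
  x = 4: rhs = 1, matching y values: 1, 12 (2 points).
  x = 5: rhs = 10, matching y values: 6, 7 (2 points).
  x = 6: rhs = 10, matching y values: 6, 7 (2 points).
  x = 7: rhs = 7, matching y values: none (0 points).
  x = 8: rhs = 7, matching y values: none (0 points).
  x = 9: rhs = 3, matching y values: 4, 9 (2 points).
  x = 10: rhs = 1, matching y values: 1, 12 (2 points).
  x = 11: rhs = 7, matching y values: none (0 points).
  x = 12: rhs = 1, matching y values: 1, 12 (2 points).
Total affine count: 18.
Full point count |E(F_13)| = 18 + 1 = 19.
Hasse bound: |19 − (13+1)| = |5| = 5 ≤ 2√13 ≈ 7.2111 ✓.


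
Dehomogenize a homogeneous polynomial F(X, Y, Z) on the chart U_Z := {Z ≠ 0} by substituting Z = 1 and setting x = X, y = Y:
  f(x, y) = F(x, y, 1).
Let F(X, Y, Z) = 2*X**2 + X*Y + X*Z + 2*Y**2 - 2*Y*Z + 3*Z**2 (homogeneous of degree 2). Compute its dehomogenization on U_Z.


f(x, y) = 2*x**2 + x*y + x + 2*y**2 - 2*y + 3

On U_Z we set Z = 1. Each monomial c·X^i·Y^j·Z^k in F becomes c·x^i·y^j·1^k = c·x^i·y^j.
Substituting Z = 1: F(X, Y, 1) = 2*x**2 + x*y + x + 2*y**2 - 2*y + 3.
Note: deg(f) ≤ deg(F) = 2; strict inequality happens when F is divisible by Z (lost terms).


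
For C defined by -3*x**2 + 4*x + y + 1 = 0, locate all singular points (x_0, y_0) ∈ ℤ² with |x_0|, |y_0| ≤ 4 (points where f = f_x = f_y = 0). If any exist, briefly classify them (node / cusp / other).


No singular points in the scanned grid; C is smooth there.

Compute partial derivatives:
  f_x = 4 - 6*x.
  f_y = 1.
f_y = 1 is a nonzero constant, so f_y never vanishes: no point (x, y) can satisfy f = f_x = f_y = 0. In particular no (x, y) ∈ {−4, ..., 4}² is singular; the curve is smooth.


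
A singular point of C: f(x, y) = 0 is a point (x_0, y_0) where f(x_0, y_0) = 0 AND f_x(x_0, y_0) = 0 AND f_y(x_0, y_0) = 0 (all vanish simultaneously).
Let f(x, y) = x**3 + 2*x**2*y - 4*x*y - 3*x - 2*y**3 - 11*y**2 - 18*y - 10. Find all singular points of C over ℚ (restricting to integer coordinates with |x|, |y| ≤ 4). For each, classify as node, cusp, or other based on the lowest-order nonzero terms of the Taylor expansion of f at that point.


Singular points: {(1, -2)}; classification: node.

Compute partial derivatives:
  f_x = 3*x**2 + 4*x*y - 4*y - 3.
  f_y = 2*x**2 - 4*x - 6*y**2 - 22*y - 18.
Scan x_0 ∈ {−4, ..., 4}. For each x_0, f_y(x_0, y) is a polynomial in y; find its integer roots y ∈ {−4, ..., 4}, then test f_x and f at those candidates.
  x = -4: f_y(-4, y) = -6*y**2 - 22*y + 30; no integer root y with |y| ≤ 4.
  x = -3: f_y(-3, y) = -6*y**2 - 22*y + 12; no integer root y with |y| ≤ 4.
  x = -2: f_y(-2, y) = -6*y**2 - 22*y - 2; no integer root y with |y| ≤ 4.
  x = -1: f_y(-1, y) = -6*y**2 - 22*y - 12; vanishes at y ∈ {-3}. (-1, -3): f_x = 24 ≠ 0.
  x = 0: f_y(0, y) = -6*y**2 - 22*y - 18; no integer root y with |y| ≤ 4.
  x = 1: f_y(1, y) = -6*y**2 - 22*y - 20; vanishes at y ∈ {-2}. (1, -2): f_x = 0, f = 0 — SINGULAR.
  x = 2: f_y(2, y) = -6*y**2 - 22*y - 18; no integer root y with |y| ≤ 4.
  x = 3: f_y(3, y) = -6*y**2 - 22*y - 12; vanishes at y ∈ {-3}. (3, -3): f_x = 0 but f = -1 ≠ 0.
  x = 4: f_y(4, y) = -6*y**2 - 22*y - 2; no integer root y with |y| ≤ 4.
Only singular point on the grid: (1, -2).
Classify: substitute x = 1 + u, y = -2 + v and expand: f = u**3 + 2*u**2*v - u**2 - 2*v**3 + v**2.
No constant or linear terms (consistent with a singular point). Quadratic part: -u**2 + v**2. Cubic part: u**3 + 2*u**2*v - 2*v**3.
The quadratic part v**2 - u**2 = (v − u)(v + u) splits into two distinct linear factors, so there are two distinct tangent lines y − -2 = ±(x − 1) — this is a node (ordinary double point).
Classification: node.


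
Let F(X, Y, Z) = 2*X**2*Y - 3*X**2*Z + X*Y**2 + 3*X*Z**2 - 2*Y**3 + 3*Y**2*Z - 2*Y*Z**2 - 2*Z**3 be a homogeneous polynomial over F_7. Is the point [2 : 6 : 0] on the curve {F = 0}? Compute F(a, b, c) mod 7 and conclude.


F(2,6,0) ≡ 3 (mod 7); P is NOT on the curve.

Evaluate F(2, 6, 0) term-by-term (mod 7).
  2*X**2*Y ↦ 2·4·6·1 = 48
  -3*X**2*Z ↦ -3·4·1·0 = 0
  X*Y**2 ↦ 1·2·36·1 = 72
  3*X*Z**2 ↦ 3·2·1·0 = 0
  -2*Y**3 ↦ -2·1·216·1 = -432
  3*Y**2*Z ↦ 3·1·36·0 = 0
  -2*Y*Z**2 ↦ -2·1·6·0 = 0
  -2*Z**3 ↦ -2·1·1·0 = 0
Sum: F(2, 6, 0) = (48) + (0) + (72) + (0) + (-432) + (0) + (0) + (0) = -312.
Reducing mod 7: -312 ≡ 3 (mod 7).
Since F(a, b, c) ≡ 3 ≠ 0 (mod 7), P does NOT lie on the curve.


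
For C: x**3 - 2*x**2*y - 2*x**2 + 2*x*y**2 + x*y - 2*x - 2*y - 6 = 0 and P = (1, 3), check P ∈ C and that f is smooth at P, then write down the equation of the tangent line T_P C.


Tangent line at P: 6*x + 9*y - 33 = 0.

Step 1: f(1, 3) = 0, so P lies on C.
Step 2: partial derivatives
  f_x(x, y) = 3*x**2 - 4*x*y - 4*x + 2*y**2 + y - 2, f_y(x, y) = -2*x**2 + 4*x*y + x - 2.
  f_x(P) = 6, f_y(P) = 9 (gradient nonzero, so P is smooth).
Step 3: tangent line at P: 6·(x − 1) + 9·(y − 3) = 0.
Expanding: 6*x + 9*y - 33 = 0.


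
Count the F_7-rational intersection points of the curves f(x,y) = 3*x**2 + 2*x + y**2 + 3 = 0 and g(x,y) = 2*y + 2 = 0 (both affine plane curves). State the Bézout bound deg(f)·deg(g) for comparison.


Common zeros: ∅; count = 0; Bézout bound = 2.

deg(f) = 2, deg(g) = 1, so Bézout bound = 2.
Scan x ∈ F_7. For each x, list the y ∈ F_7 with f(x, y) ≡ 0 and those with g(x, y) ≡ 0 (mod 7); the common zeros in that column are the intersection.
  x = 0: f ≡ 0 at y ∈ {2, 5}; g ≡ 0 at y ∈ {6}; common: ∅.
  x = 1: f ≡ 0 at y ∈ ∅; g ≡ 0 at y ∈ {6}; common: ∅.
  x = 2: f ≡ 0 at y ∈ {3, 4}; g ≡ 0 at y ∈ {6}; common: ∅.
  x = 3: f ≡ 0 at y ∈ ∅; g ≡ 0 at y ∈ {6}; common: ∅.
  x = 4: f ≡ 0 at y ∈ {2, 5}; g ≡ 0 at y ∈ {6}; common: ∅.
  x = 5: f ≡ 0 at y ∈ ∅; g ≡ 0 at y ∈ {6}; common: ∅.
  x = 6: f ≡ 0 at y ∈ ∅; g ≡ 0 at y ∈ {6}; common: ∅.
Collecting: common zeros = ∅, so the count is 0.
Comparison with the Bézout bound: 0 ≤ 2 = deg(f)·deg(g), as expected for curves with no common component (the affine F_7-count falls short of the bound because intersections may lie at infinity, over extension fields, or carry multiplicity).


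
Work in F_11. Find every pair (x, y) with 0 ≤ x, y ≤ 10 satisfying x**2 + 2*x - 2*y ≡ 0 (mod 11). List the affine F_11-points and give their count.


Affine F_11-points: {(0, 0), (1, 7), (2, 4), (3, 2), (4, 1), (5, 1), (6, 2), (7, 4), (8, 7), (9, 0), (10, 5)}; count = 11.

For each of the 121 pairs (x, y) ∈ F_11², evaluate f(x, y) mod 11. Record the zeros.
  x = 0: [0↦0, 1↦9, 2↦7, 3↦5, 4↦3, 5↦1, 6↦10, 7↦8, 8↦6, 9↦4, 10↦2]  zeros at y ∈ {0}
  x = 1: [0↦3, 1↦1, 2↦10, 3↦8, 4↦6, 5↦4, 6↦2, 7↦0, 8↦9, 9↦7, 10↦5]  zeros at y ∈ {7}
  x = 2: [0↦8, 1↦6, 2↦4, 3↦2, 4↦0, 5↦9, 6↦7, 7↦5, 8↦3, 9↦1, 10↦10]  zeros at y ∈ {4}
  x = 3: [0↦4, 1↦2, 2↦0, 3↦9, 4↦7, 5↦5, 6↦3, 7↦1, 8↦10, 9↦8, 10↦6]  zeros at y ∈ {2}
  x = 4: [0↦2, 1↦0, 2↦9, 3↦7, 4↦5, 5↦3, 6↦1, 7↦10, 8↦8, 9↦6, 10↦4]  zeros at y ∈ {1}
  x = 5: [0↦2, 1↦0, 2↦9, 3↦7, 4↦5, 5↦3, 6↦1, 7↦10, 8↦8, 9↦6, 10↦4]  zeros at y ∈ {1}
  x = 6: [0↦4, 1↦2, 2↦0, 3↦9, 4↦7, 5↦5, 6↦3, 7↦1, 8↦10, 9↦8, 10↦6]  zeros at y ∈ {2}
  x = 7: [0↦8, 1↦6, 2↦4, 3↦2, 4↦0, 5↦9, 6↦7, 7↦5, 8↦3, 9↦1, 10↦10]  zeros at y ∈ {4}
  x = 8: [0↦3, 1↦1, 2↦10, 3↦8, 4↦6, 5↦4, 6↦2, 7↦0, 8↦9, 9↦7, 10↦5]  zeros at y ∈ {7}
  x = 9: [0↦0, 1↦9, 2↦7, 3↦5, 4↦3, 5↦1, 6↦10, 7↦8, 8↦6, 9↦4, 10↦2]  zeros at y ∈ {0}
  x = 10: [0↦10, 1↦8, 2↦6, 3↦4, 4↦2, 5↦0, 6↦9, 7↦7, 8↦5, 9↦3, 10↦1]  zeros at y ∈ {5}
Collecting zeros: affine points = {(0, 0), (1, 7), (2, 4), (3, 2), (4, 1), (5, 1), (6, 2), (7, 4), (8, 7), (9, 0), (10, 5)}.
Total count |C(F_11)_aff| = 11.


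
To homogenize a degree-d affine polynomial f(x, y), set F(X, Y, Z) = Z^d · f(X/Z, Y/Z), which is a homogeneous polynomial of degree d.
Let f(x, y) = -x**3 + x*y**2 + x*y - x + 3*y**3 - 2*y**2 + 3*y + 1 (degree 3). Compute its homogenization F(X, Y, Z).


F(X, Y, Z) = -X**3 + X*Y**2 + X*Y*Z - X*Z**2 + 3*Y**3 - 2*Y**2*Z + 3*Y*Z**2 + Z**3

deg(f) = 3.
Substitute x = X/Z, y = Y/Z into f, then multiply by Z^3.
  monomial -1·x^3·y^0 ↦ -1·X^3·Y^0·Z^0.
  monomial 1·x^1·y^2 ↦ 1·X^1·Y^2·Z^0.
  monomial 1·x^1·y^1 ↦ 1·X^1·Y^1·Z^1.
  monomial -1·x^1·y^0 ↦ -1·X^1·Y^0·Z^2.
  monomial 3·x^0·y^3 ↦ 3·X^0·Y^3·Z^0.
  monomial -2·x^0·y^2 ↦ -2·X^0·Y^2·Z^1.
  monomial 3·x^0·y^1 ↦ 3·X^0·Y^1·Z^2.
  monomial 1·x^0·y^0 ↦ 1·X^0·Y^0·Z^3.
Collecting: F(X, Y, Z) = -X**3 + X*Y**2 + X*Y*Z - X*Z**2 + 3*Y**3 - 2*Y**2*Z + 3*Y*Z**2 + Z**3.


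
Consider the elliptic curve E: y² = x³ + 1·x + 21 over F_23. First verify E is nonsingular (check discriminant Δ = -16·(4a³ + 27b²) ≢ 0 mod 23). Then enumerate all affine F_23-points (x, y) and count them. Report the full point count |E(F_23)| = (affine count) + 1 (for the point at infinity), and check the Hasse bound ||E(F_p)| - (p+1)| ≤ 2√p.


Affine points = {(1, 0), (2, 10), (2, 13), (5, 6), (5, 17), (6, 6), (6, 17), (7, 7), (7, 16), (8, 9), (8, 14), (9, 0), (11, 11), (11, 12), (12, 6), (12, 17), (13, 0), (16, 4), (16, 19), (17, 11), (17, 12), (18, 11), (18, 12)}; affine count = 23; |E(F_23)| = 24.

Discriminant check: Δ ∝ 4a³ + 27b² = 4·1³ + 27·21² = 4·1 + 27·441 ≡ 20 (mod 23). Nonzero ⇒ E is nonsingular.
For each x ∈ F_23, compute rhs = x³ + 1·x + 21 mod 23, then count y ∈ F_23 with y² ≡ rhs.
  x = 0: rhs = 21, matching y values: none (0 points).
  x = 1: rhs = 0, matching y values: 0 (1 points).
  x = 2: rhs = 8, matching y values: 10, 13 (2 points).
  x = 3: rhs = 5, matching y values: none (0 points).
  x = 4: rhs = 20, matching y values: none (0 points).
  x = 5: rhs = 13, matching y values: 6, 17 (2 points).
  x = 6: rhs = 13, matching y values: 6, 17 (2 points).
  x = 7: rhs = 3, matching y values: 7, 16 (2 points).
  x = 8: rhs = 12, matching y values: 9, 14 (2 points).
  x = 9: rhs = 0, matching y values: 0 (1 points).
  x = 10: rhs = 19, matching y values: none (0 points).
  x = 11: rhs = 6, matching y values: 11, 12 (2 points).
  x = 12: rhs = 13, matching y values: 6, 17 (2 points).
  x = 13: rhs = 0, matching y values: 0 (1 points).
  x = 14: rhs = 19, matching y values: none (0 points).
  x = 15: rhs = 7, matching y values: none (0 points).
  x = 16: rhs = 16, matching y values: 4, 19 (2 points).
  x = 17: rhs = 6, matching y values: 11, 12 (2 points).
  x = 18: rhs = 6, matching y values: 11, 12 (2 points).
  x = 19: rhs = 22, matching y values: none (0 points).
  x = 20: rhs = 14, matching y values: none (0 points).
  x = 21: rhs = 11, matching y values: none (0 points).
  x = 22: rhs = 19, matching y values: none (0 points).
Total affine count: 23.
Full point count |E(F_23)| = 23 + 1 = 24.
Hasse bound: |24 − (23+1)| = |0| = 0 ≤ 2√23 ≈ 9.5917 ✓.


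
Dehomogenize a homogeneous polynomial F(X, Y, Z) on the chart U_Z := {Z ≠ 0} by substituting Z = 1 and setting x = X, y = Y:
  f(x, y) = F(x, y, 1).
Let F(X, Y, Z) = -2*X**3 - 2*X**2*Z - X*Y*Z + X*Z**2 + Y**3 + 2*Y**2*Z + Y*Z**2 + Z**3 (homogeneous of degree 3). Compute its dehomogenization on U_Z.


f(x, y) = -2*x**3 - 2*x**2 - x*y + x + y**3 + 2*y**2 + y + 1

On U_Z we set Z = 1. Each monomial c·X^i·Y^j·Z^k in F becomes c·x^i·y^j·1^k = c·x^i·y^j.
Substituting Z = 1: F(X, Y, 1) = -2*x**3 - 2*x**2 - x*y + x + y**3 + 2*y**2 + y + 1.
Note: deg(f) ≤ deg(F) = 3; strict inequality happens when F is divisible by Z (lost terms).


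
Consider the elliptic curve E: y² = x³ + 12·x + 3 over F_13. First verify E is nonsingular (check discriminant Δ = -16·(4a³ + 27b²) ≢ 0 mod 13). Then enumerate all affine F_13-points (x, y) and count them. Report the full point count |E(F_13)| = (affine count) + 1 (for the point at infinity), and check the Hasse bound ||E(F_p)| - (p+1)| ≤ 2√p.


Affine points = {(0, 4), (0, 9), (1, 4), (1, 9), (2, 3), (2, 10), (3, 1), (3, 12), (7, 1), (7, 12), (8, 0), (11, 6), (11, 7), (12, 4), (12, 9)}; affine count = 15; |E(F_13)| = 16.

Discriminant check: Δ ∝ 4a³ + 27b² = 4·12³ + 27·3² = 4·1728 + 27·9 ≡ 5 (mod 13). Nonzero ⇒ E is nonsingular.
For each x ∈ F_13, compute rhs = x³ + 12·x + 3 mod 13, then count y ∈ F_13 with y² ≡ rhs.
  x = 0: rhs = 3, matching y values: 4, 9 (2 points).
  x = 1: rhs = 3, matching y values: 4, 9 (2 points).
  x = 2: rhs = 9, matching y values: 3, 10 (2 points).
  x = 3: rhs = 1, matching y values: 1, 12 (2 points).
  x = 4: rhs = 11, matching y values: none (0 points).
  x = 5: rhs = 6, matching y values: none (0 points).
  x = 6: rhs = 5, matching y values: none (0 points).
  x = 7: rhs = 1, matching y values: 1, 12 (2 points).
  x = 8: rhs = 0, matching y values: 0 (1 points).
  x = 9: rhs = 8, matching y values: none (0 points).
  x = 10: rhs = 5, matching y values: none (0 points).
  x = 11: rhs = 10, matching y values: 6, 7 (2 points).
  x = 12: rhs = 3, matching y values: 4, 9 (2 points).
Total affine count: 15.
Full point count |E(F_13)| = 15 + 1 = 16.
Hasse bound: |16 − (13+1)| = |2| = 2 ≤ 2√13 ≈ 7.2111 ✓.


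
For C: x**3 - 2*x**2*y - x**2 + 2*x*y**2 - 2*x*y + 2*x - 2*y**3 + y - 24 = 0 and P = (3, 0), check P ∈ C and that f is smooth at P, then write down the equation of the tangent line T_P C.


Tangent line at P: 23*x - 23*y - 69 = 0.

Step 1: f(3, 0) = 0, so P lies on C.
Step 2: partial derivatives
  f_x(x, y) = 3*x**2 - 4*x*y - 2*x + 2*y**2 - 2*y + 2, f_y(x, y) = -2*x**2 + 4*x*y - 2*x - 6*y**2 + 1.
  f_x(P) = 23, f_y(P) = -23 (gradient nonzero, so P is smooth).
Step 3: tangent line at P: 23·(x − 3) + -23·(y − 0) = 0.
Expanding: 23*x - 23*y - 69 = 0.


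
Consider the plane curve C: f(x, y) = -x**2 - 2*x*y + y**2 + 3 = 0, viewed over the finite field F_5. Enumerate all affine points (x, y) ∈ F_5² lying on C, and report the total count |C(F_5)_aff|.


Affine F_5-points: {(1, 3), (1, 4), (2, 2), (3, 3), (4, 1), (4, 2)}; count = 6.

For each of the 25 pairs (x, y) ∈ F_5², evaluate f(x, y) mod 5. Record the zeros.
  x = 0: [0↦3, 1↦4, 2↦2, 3↦2, 4↦4]  zeros at y ∈ ∅
  x = 1: [0↦2, 1↦1, 2↦2, 3↦0, 4↦0]  zeros at y ∈ {3, 4}
  x = 2: [0↦4, 1↦1, 2↦0, 3↦1, 4↦4]  zeros at y ∈ {2}
  x = 3: [0↦4, 1↦4, 2↦1, 3↦0, 4↦1]  zeros at y ∈ {3}
  x = 4: [0↦2, 1↦0, 2↦0, 3↦2, 4↦1]  zeros at y ∈ {1, 2}
Collecting zeros: affine points = {(1, 3), (1, 4), (2, 2), (3, 3), (4, 1), (4, 2)}.
Total count |C(F_5)_aff| = 6.


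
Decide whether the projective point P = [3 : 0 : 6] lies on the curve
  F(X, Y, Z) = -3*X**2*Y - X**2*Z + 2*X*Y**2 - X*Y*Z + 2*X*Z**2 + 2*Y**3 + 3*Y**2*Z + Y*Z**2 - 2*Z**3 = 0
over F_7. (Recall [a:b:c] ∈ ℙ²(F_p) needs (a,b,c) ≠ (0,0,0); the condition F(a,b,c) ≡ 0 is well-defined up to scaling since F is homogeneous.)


F(3,0,6) ≡ 3 (mod 7); P is NOT on the curve.

Evaluate F(3, 0, 6) term-by-term (mod 7).
  -3*X**2*Y ↦ -3·9·0·1 = 0
  -X**2*Z ↦ -1·9·1·6 = -54
  2*X*Y**2 ↦ 2·3·0·1 = 0
  -X*Y*Z ↦ -1·3·0·6 = 0
  2*X*Z**2 ↦ 2·3·1·36 = 216
  2*Y**3 ↦ 2·1·0·1 = 0
  3*Y**2*Z ↦ 3·1·0·6 = 0
  Y*Z**2 ↦ 1·1·0·36 = 0
  -2*Z**3 ↦ -2·1·1·216 = -432
Sum: F(3, 0, 6) = (0) + (-54) + (0) + (0) + (216) + (0) + (0) + (0) + (-432) = -270.
Reducing mod 7: -270 ≡ 3 (mod 7).
Since F(a, b, c) ≡ 3 ≠ 0 (mod 7), P does NOT lie on the curve.


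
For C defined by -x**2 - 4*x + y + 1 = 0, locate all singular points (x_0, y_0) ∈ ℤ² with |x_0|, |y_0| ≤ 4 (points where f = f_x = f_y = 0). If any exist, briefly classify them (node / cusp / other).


No singular points in the scanned grid; C is smooth there.

Compute partial derivatives:
  f_x = -2*x - 4.
  f_y = 1.
f_y = 1 is a nonzero constant, so f_y never vanishes: no point (x, y) can satisfy f = f_x = f_y = 0. In particular no (x, y) ∈ {−4, ..., 4}² is singular; the curve is smooth.


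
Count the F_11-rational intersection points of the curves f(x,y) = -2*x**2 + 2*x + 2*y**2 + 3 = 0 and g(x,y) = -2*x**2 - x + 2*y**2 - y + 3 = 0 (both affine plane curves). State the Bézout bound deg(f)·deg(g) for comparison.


Common zeros: ∅; count = 0; Bézout bound = 4.

deg(f) = 2, deg(g) = 2, so Bézout bound = 4.
Scan x ∈ F_11. For each x, list the y ∈ F_11 with f(x, y) ≡ 0 and those with g(x, y) ≡ 0 (mod 11); the common zeros in that column are the intersection.
  x = 0: f ≡ 0 at y ∈ {2, 9}; g ≡ 0 at y ∈ ∅; common: ∅.
  x = 1: f ≡ 0 at y ∈ {2, 9}; g ≡ 0 at y ∈ {0, 6}; common: ∅.
  x = 2: f ≡ 0 at y ∈ ∅; g ≡ 0 at y ∈ ∅; common: ∅.
  x = 3: f ≡ 0 at y ∈ ∅; g ≡ 0 at y ∈ ∅; common: ∅.
  x = 4: f ≡ 0 at y ∈ {4, 7}; g ≡ 0 at y ∈ {0, 6}; common: ∅.
  x = 5: f ≡ 0 at y ∈ ∅; g ≡ 0 at y ∈ ∅; common: ∅.
  x = 6: f ≡ 0 at y ∈ {1, 10}; g ≡ 0 at y ∈ ∅; common: ∅.
  x = 7: f ≡ 0 at y ∈ ∅; g ≡ 0 at y ∈ {7, 10}; common: ∅.
  x = 8: f ≡ 0 at y ∈ {4, 7}; g ≡ 0 at y ∈ {1, 5}; common: ∅.
  x = 9: f ≡ 0 at y ∈ ∅; g ≡ 0 at y ∈ {7, 10}; common: ∅.
  x = 10: f ≡ 0 at y ∈ ∅; g ≡ 0 at y ∈ ∅; common: ∅.
Collecting: common zeros = ∅, so the count is 0.
Comparison with the Bézout bound: 0 ≤ 4 = deg(f)·deg(g), as expected for curves with no common component (the affine F_11-count falls short of the bound because intersections may lie at infinity, over extension fields, or carry multiplicity).


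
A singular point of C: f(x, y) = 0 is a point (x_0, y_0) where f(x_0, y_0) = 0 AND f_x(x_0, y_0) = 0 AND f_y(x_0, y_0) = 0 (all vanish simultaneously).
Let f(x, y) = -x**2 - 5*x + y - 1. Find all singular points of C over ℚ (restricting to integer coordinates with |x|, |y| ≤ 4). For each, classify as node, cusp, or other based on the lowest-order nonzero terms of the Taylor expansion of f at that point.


No singular points in the scanned grid; C is smooth there.

Compute partial derivatives:
  f_x = -2*x - 5.
  f_y = 1.
f_y = 1 is a nonzero constant, so f_y never vanishes: no point (x, y) can satisfy f = f_x = f_y = 0. In particular no (x, y) ∈ {−4, ..., 4}² is singular; the curve is smooth.


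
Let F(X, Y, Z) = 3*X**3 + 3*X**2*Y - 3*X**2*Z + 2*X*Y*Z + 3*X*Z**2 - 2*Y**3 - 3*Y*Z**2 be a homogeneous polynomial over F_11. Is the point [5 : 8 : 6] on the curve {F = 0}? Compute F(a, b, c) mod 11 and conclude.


F(5,8,6) ≡ 9 (mod 11); P is NOT on the curve.

Evaluate F(5, 8, 6) term-by-term (mod 11).
  3*X**3 ↦ 3·125·1·1 = 375
  3*X**2*Y ↦ 3·25·8·1 = 600
  -3*X**2*Z ↦ -3·25·1·6 = -450
  2*X*Y*Z ↦ 2·5·8·6 = 480
  3*X*Z**2 ↦ 3·5·1·36 = 540
  -2*Y**3 ↦ -2·1·512·1 = -1024
  -3*Y*Z**2 ↦ -3·1·8·36 = -864
Sum: F(5, 8, 6) = (375) + (600) + (-450) + (480) + (540) + (-1024) + (-864) = -343.
Reducing mod 11: -343 ≡ 9 (mod 11).
Since F(a, b, c) ≡ 9 ≠ 0 (mod 11), P does NOT lie on the curve.


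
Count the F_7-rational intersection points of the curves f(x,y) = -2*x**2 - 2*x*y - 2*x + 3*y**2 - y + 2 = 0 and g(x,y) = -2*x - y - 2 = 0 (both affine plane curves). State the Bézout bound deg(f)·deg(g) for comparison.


Common zeros: ∅; count = 0; Bézout bound = 2.

deg(f) = 2, deg(g) = 1, so Bézout bound = 2.
Scan x ∈ F_7. For each x, list the y ∈ F_7 with f(x, y) ≡ 0 and those with g(x, y) ≡ 0 (mod 7); the common zeros in that column are the intersection.
  x = 0: f ≡ 0 at y ∈ ∅; g ≡ 0 at y ∈ {5}; common: ∅.
  x = 1: f ≡ 0 at y ∈ ∅; g ≡ 0 at y ∈ {3}; common: ∅.
  x = 2: f ≡ 0 at y ∈ ∅; g ≡ 0 at y ∈ {1}; common: ∅.
  x = 3: f ≡ 0 at y ∈ ∅; g ≡ 0 at y ∈ {6}; common: ∅.
  x = 4: f ≡ 0 at y ∈ ∅; g ≡ 0 at y ∈ {4}; common: ∅.
  x = 5: f ≡ 0 at y ∈ ∅; g ≡ 0 at y ∈ {2}; common: ∅.
  x = 6: f ≡ 0 at y ∈ ∅; g ≡ 0 at y ∈ {0}; common: ∅.
Collecting: common zeros = ∅, so the count is 0.
Comparison with the Bézout bound: 0 ≤ 2 = deg(f)·deg(g), as expected for curves with no common component (the affine F_7-count falls short of the bound because intersections may lie at infinity, over extension fields, or carry multiplicity).


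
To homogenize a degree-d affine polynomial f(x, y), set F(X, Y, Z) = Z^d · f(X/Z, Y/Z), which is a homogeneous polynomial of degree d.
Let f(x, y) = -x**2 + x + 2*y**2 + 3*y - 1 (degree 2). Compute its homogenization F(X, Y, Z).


F(X, Y, Z) = -X**2 + X*Z + 2*Y**2 + 3*Y*Z - Z**2

deg(f) = 2.
Substitute x = X/Z, y = Y/Z into f, then multiply by Z^2.
  monomial -1·x^2·y^0 ↦ -1·X^2·Y^0·Z^0.
  monomial 1·x^1·y^0 ↦ 1·X^1·Y^0·Z^1.
  monomial 2·x^0·y^2 ↦ 2·X^0·Y^2·Z^0.
  monomial 3·x^0·y^1 ↦ 3·X^0·Y^1·Z^1.
  monomial -1·x^0·y^0 ↦ -1·X^0·Y^0·Z^2.
Collecting: F(X, Y, Z) = -X**2 + X*Z + 2*Y**2 + 3*Y*Z - Z**2.


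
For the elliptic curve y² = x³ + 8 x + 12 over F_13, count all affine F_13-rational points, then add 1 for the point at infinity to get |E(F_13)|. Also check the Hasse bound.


Affine points = {(0, 5), (0, 8), (2, 6), (2, 7), (4, 2), (4, 11), (6, 4), (6, 9), (8, 4), (8, 9), (10, 0), (11, 1), (11, 12), (12, 4), (12, 9)}; affine count = 15; |E(F_13)| = 16.

Discriminant check: Δ ∝ 4a³ + 27b² = 4·8³ + 27·12² = 4·512 + 27·144 ≡ 8 (mod 13). Nonzero ⇒ E is nonsingular.
For each x ∈ F_13, compute rhs = x³ + 8·x + 12 mod 13, then count y ∈ F_13 with y² ≡ rhs.
  x = 0: rhs = 12, matching y values: 5, 8 (2 points).
  x = 1: rhs = 8, matching y values: none (0 points).
  x = 2: rhs = 10, matching y values: 6, 7 (2 points).
  x = 3: rhs = 11, matching y values: none (0 points).
  x = 4: rhs = 4, matching y values: 2, 11 (2 points).
  x = 5: rhs = 8, matching y values: none (0 points).
  x = 6: rhs = 3, matching y values: 4, 9 (2 points).
  x = 7: rhs = 8, matching y values: none (0 points).
  x = 8: rhs = 3, matching y values: 4, 9 (2 points).
  x = 9: rhs = 7, matching y values: none (0 points).
  x = 10: rhs = 0, matching y values: 0 (1 points).
  x = 11: rhs = 1, matching y values: 1, 12 (2 points).
  x = 12: rhs = 3, matching y values: 4, 9 (2 points).
Total affine count: 15.
Full point count |E(F_13)| = 15 + 1 = 16.
Hasse bound: |16 − (13+1)| = |2| = 2 ≤ 2√13 ≈ 7.2111 ✓.


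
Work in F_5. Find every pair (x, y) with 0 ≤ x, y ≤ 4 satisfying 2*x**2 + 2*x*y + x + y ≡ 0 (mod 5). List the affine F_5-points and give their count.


Affine F_5-points: {(0, 0), (1, 4), (2, 0), (2, 1), (2, 2), (2, 3), (2, 4), (3, 2), (4, 1)}; count = 9.

For each of the 25 pairs (x, y) ∈ F_5², evaluate f(x, y) mod 5. Record the zeros.
  x = 0: [0↦0, 1↦1, 2↦2, 3↦3, 4↦4]  zeros at y ∈ {0}
  x = 1: [0↦3, 1↦1, 2↦4, 3↦2, 4↦0]  zeros at y ∈ {4}
  x = 2: [0↦0, 1↦0, 2↦0, 3↦0, 4↦0]  zeros at y ∈ {0, 1, 2, 3, 4}
  x = 3: [0↦1, 1↦3, 2↦0, 3↦2, 4↦4]  zeros at y ∈ {2}
  x = 4: [0↦1, 1↦0, 2↦4, 3↦3, 4↦2]  zeros at y ∈ {1}
Collecting zeros: affine points = {(0, 0), (1, 4), (2, 0), (2, 1), (2, 2), (2, 3), (2, 4), (3, 2), (4, 1)}.
Total count |C(F_5)_aff| = 9.


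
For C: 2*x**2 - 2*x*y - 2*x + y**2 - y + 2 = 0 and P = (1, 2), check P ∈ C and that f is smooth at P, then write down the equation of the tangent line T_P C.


Tangent line at P: -2*x + y = 0.

Step 1: f(1, 2) = 0, so P lies on C.
Step 2: partial derivatives
  f_x(x, y) = 4*x - 2*y - 2, f_y(x, y) = -2*x + 2*y - 1.
  f_x(P) = -2, f_y(P) = 1 (gradient nonzero, so P is smooth).
Step 3: tangent line at P: -2·(x − 1) + 1·(y − 2) = 0.
Expanding: -2*x + y = 0.


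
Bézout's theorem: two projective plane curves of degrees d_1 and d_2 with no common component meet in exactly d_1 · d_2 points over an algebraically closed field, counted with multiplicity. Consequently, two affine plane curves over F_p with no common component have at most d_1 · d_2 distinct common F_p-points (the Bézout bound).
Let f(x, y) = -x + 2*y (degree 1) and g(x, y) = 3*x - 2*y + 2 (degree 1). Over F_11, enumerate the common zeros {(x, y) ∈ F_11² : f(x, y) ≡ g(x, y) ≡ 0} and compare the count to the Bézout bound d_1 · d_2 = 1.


Common zeros: {(10, 5)}; count = 1; Bézout bound = 1.

deg(f) = 1, deg(g) = 1, so Bézout bound = 1.
Scan x ∈ F_11. For each x, list the y ∈ F_11 with f(x, y) ≡ 0 and those with g(x, y) ≡ 0 (mod 11); the common zeros in that column are the intersection.
  x = 0: f ≡ 0 at y ∈ {0}; g ≡ 0 at y ∈ {1}; common: ∅.
  x = 1: f ≡ 0 at y ∈ {6}; g ≡ 0 at y ∈ {8}; common: ∅.
  x = 2: f ≡ 0 at y ∈ {1}; g ≡ 0 at y ∈ {4}; common: ∅.
  x = 3: f ≡ 0 at y ∈ {7}; g ≡ 0 at y ∈ {0}; common: ∅.
  x = 4: f ≡ 0 at y ∈ {2}; g ≡ 0 at y ∈ {7}; common: ∅.
  x = 5: f ≡ 0 at y ∈ {8}; g ≡ 0 at y ∈ {3}; common: ∅.
  x = 6: f ≡ 0 at y ∈ {3}; g ≡ 0 at y ∈ {10}; common: ∅.
  x = 7: f ≡ 0 at y ∈ {9}; g ≡ 0 at y ∈ {6}; common: ∅.
  x = 8: f ≡ 0 at y ∈ {4}; g ≡ 0 at y ∈ {2}; common: ∅.
  x = 9: f ≡ 0 at y ∈ {10}; g ≡ 0 at y ∈ {9}; common: ∅.
  x = 10: f ≡ 0 at y ∈ {5}; g ≡ 0 at y ∈ {5}; common: {5}.
Collecting: common zeros = {(10, 5)}, so the count is 1.
Comparison with the Bézout bound: 1 ≤ 1 = deg(f)·deg(g), as expected for curves with no common component (the bound is attained).


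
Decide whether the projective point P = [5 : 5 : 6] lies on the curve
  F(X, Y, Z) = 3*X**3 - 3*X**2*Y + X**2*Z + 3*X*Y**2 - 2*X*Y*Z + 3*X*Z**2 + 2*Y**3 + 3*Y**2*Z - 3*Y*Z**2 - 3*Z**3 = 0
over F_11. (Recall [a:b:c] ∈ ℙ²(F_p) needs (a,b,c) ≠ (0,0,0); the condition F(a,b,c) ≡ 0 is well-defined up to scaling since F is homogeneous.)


F(5,5,6) ≡ 2 (mod 11); P is NOT on the curve.

Evaluate F(5, 5, 6) term-by-term (mod 11).
  3*X**3 ↦ 3·125·1·1 = 375
  -3*X**2*Y ↦ -3·25·5·1 = -375
  X**2*Z ↦ 1·25·1·6 = 150
  3*X*Y**2 ↦ 3·5·25·1 = 375
  -2*X*Y*Z ↦ -2·5·5·6 = -300
  3*X*Z**2 ↦ 3·5·1·36 = 540
  2*Y**3 ↦ 2·1·125·1 = 250
  3*Y**2*Z ↦ 3·1·25·6 = 450
  -3*Y*Z**2 ↦ -3·1·5·36 = -540
  -3*Z**3 ↦ -3·1·1·216 = -648
Sum: F(5, 5, 6) = (375) + (-375) + (150) + (375) + (-300) + (540) + (250) + (450) + (-540) + (-648) = 277.
Reducing mod 11: 277 ≡ 2 (mod 11).
Since F(a, b, c) ≡ 2 ≠ 0 (mod 11), P does NOT lie on the curve.


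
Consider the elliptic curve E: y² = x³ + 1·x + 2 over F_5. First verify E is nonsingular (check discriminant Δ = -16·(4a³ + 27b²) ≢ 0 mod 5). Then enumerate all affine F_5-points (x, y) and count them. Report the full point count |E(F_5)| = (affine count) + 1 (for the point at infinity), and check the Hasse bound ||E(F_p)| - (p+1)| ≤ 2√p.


Affine points = {(1, 2), (1, 3), (4, 0)}; affine count = 3; |E(F_5)| = 4.

Discriminant check: Δ ∝ 4a³ + 27b² = 4·1³ + 27·2² = 4·1 + 27·4 ≡ 2 (mod 5). Nonzero ⇒ E is nonsingular.
For each x ∈ F_5, compute rhs = x³ + 1·x + 2 mod 5, then count y ∈ F_5 with y² ≡ rhs.
  x = 0: rhs = 2, matching y values: none (0 points).
  x = 1: rhs = 4, matching y values: 2, 3 (2 points).
  x = 2: rhs = 2, matching y values: none (0 points).
  x = 3: rhs = 2, matching y values: none (0 points).
  x = 4: rhs = 0, matching y values: 0 (1 points).
Total affine count: 3.
Full point count |E(F_5)| = 3 + 1 = 4.
Hasse bound: |4 − (5+1)| = |-2| = 2 ≤ 2√5 ≈ 4.4721 ✓.


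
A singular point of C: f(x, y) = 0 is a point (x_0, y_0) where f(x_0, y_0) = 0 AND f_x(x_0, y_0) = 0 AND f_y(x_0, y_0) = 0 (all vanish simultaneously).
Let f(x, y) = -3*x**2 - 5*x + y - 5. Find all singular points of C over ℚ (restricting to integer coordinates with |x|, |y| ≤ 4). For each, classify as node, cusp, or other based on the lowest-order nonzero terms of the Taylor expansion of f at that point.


No singular points in the scanned grid; C is smooth there.

Compute partial derivatives:
  f_x = -6*x - 5.
  f_y = 1.
f_y = 1 is a nonzero constant, so f_y never vanishes: no point (x, y) can satisfy f = f_x = f_y = 0. In particular no (x, y) ∈ {−4, ..., 4}² is singular; the curve is smooth.


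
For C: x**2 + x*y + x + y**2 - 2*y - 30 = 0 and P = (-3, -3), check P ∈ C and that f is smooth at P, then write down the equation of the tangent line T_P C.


Tangent line at P: -8*x - 11*y - 57 = 0.

Step 1: f(-3, -3) = 0, so P lies on C.
Step 2: partial derivatives
  f_x(x, y) = 2*x + y + 1, f_y(x, y) = x + 2*y - 2.
  f_x(P) = -8, f_y(P) = -11 (gradient nonzero, so P is smooth).
Step 3: tangent line at P: -8·(x − -3) + -11·(y − -3) = 0.
Expanding: -8*x - 11*y - 57 = 0.


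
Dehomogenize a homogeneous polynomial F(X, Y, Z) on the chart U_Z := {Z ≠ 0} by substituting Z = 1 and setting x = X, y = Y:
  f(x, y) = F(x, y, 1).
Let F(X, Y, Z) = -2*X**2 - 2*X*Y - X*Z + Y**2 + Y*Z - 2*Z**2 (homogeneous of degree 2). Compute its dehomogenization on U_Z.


f(x, y) = -2*x**2 - 2*x*y - x + y**2 + y - 2

On U_Z we set Z = 1. Each monomial c·X^i·Y^j·Z^k in F becomes c·x^i·y^j·1^k = c·x^i·y^j.
Substituting Z = 1: F(X, Y, 1) = -2*x**2 - 2*x*y - x + y**2 + y - 2.
Note: deg(f) ≤ deg(F) = 2; strict inequality happens when F is divisible by Z (lost terms).


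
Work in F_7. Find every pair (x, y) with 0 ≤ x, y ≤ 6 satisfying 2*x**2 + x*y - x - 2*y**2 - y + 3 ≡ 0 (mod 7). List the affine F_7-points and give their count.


Affine F_7-points: {(0, 1), (0, 2), (1, 3), (1, 4), (3, 2), (3, 6), (5, 3), (5, 6)}; count = 8.

For each of the 49 pairs (x, y) ∈ F_7², evaluate f(x, y) mod 7. Record the zeros.
  x = 0: [0↦3, 1↦0, 2↦0, 3↦3, 4↦2, 5↦4, 6↦2]  zeros at y ∈ {1, 2}
  x = 1: [0↦4, 1↦2, 2↦3, 3↦0, 4↦0, 5↦3, 6↦2]  zeros at y ∈ {3, 4}
  x = 2: [0↦2, 1↦1, 2↦3, 3↦1, 4↦2, 5↦6, 6↦6]  zeros at y ∈ ∅
  x = 3: [0↦4, 1↦4, 2↦0, 3↦6, 4↦1, 5↦6, 6↦0]  zeros at y ∈ {2, 6}
  x = 4: [0↦3, 1↦4, 2↦1, 3↦1, 4↦4, 5↦3, 6↦5]  zeros at y ∈ ∅
  x = 5: [0↦6, 1↦1, 2↦6, 3↦0, 4↦4, 5↦4, 6↦0]  zeros at y ∈ {3, 6}
  x = 6: [0↦6, 1↦2, 2↦1, 3↦3, 4↦1, 5↦2, 6↦6]  zeros at y ∈ ∅
Collecting zeros: affine points = {(0, 1), (0, 2), (1, 3), (1, 4), (3, 2), (3, 6), (5, 3), (5, 6)}.
Total count |C(F_7)_aff| = 8.


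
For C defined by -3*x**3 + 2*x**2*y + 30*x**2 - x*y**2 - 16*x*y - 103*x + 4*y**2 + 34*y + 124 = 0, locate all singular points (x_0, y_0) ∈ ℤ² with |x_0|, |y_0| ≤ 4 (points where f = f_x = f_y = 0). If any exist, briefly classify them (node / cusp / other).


Singular points: {(3, -2)}; classification: node.

Compute partial derivatives:
  f_x = -9*x**2 + 4*x*y + 60*x - y**2 - 16*y - 103.
  f_y = 2*x**2 - 2*x*y - 16*x + 8*y + 34.
Scan x_0 ∈ {−4, ..., 4}. For each x_0, f_y(x_0, y) is a polynomial in y; find its integer roots y ∈ {−4, ..., 4}, then test f_x and f at those candidates.
  x = -4: f_y(-4, y) = 16*y + 130; no integer root y with |y| ≤ 4.
  x = -3: f_y(-3, y) = 14*y + 100; no integer root y with |y| ≤ 4.
  x = -2: f_y(-2, y) = 12*y + 74; no integer root y with |y| ≤ 4.
  x = -1: f_y(-1, y) = 10*y + 52; no integer root y with |y| ≤ 4.
  x = 0: f_y(0, y) = 8*y + 34; no integer root y with |y| ≤ 4.
  x = 1: f_y(1, y) = 6*y + 20; no integer root y with |y| ≤ 4.
  x = 2: f_y(2, y) = 4*y + 10; no integer root y with |y| ≤ 4.
  x = 3: f_y(3, y) = 2*y + 4; vanishes at y ∈ {-2}. (3, -2): f_x = 0, f = 0 — SINGULAR.
  x = 4: f_y(4, y) = 2; no integer root y with |y| ≤ 4.
Only singular point on the grid: (3, -2).
Classify: substitute x = 3 + u, y = -2 + v and expand: f = -3*u**3 + 2*u**2*v - u**2 - u*v**2 + v**2.
No constant or linear terms (consistent with a singular point). Quadratic part: -u**2 + v**2. Cubic part: -3*u**3 + 2*u**2*v - u*v**2.
The quadratic part v**2 - u**2 = (v − u)(v + u) splits into two distinct linear factors, so there are two distinct tangent lines y − -2 = ±(x − 3) — this is a node (ordinary double point).
Classification: node.


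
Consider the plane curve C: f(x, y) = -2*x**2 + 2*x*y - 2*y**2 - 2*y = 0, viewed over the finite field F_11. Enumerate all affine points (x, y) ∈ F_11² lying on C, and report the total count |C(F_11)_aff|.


Affine F_11-points: {(0, 0), (0, 10), (3, 6), (3, 7), (4, 7), (5, 1), (5, 3), (7, 1), (7, 5), (9, 3), (9, 5), (10, 10)}; count = 12.

For each of the 121 pairs (x, y) ∈ F_11², evaluate f(x, y) mod 11. Record the zeros.
  x = 0: [0↦0, 1↦7, 2↦10, 3↦9, 4↦4, 5↦6, 6↦4, 7↦9, 8↦10, 9↦7, 10↦0]  zeros at y ∈ {0, 10}
  x = 1: [0↦9, 1↦7, 2↦1, 3↦2, 4↦10, 5↦3, 6↦3, 7↦10, 8↦2, 9↦1, 10↦7]  zeros at y ∈ ∅
  x = 2: [0↦3, 1↦3, 2↦10, 3↦2, 4↦1, 5↦7, 6↦9, 7↦7, 8↦1, 9↦2, 10↦10]  zeros at y ∈ ∅
  x = 3: [0↦4, 1↦6, 2↦4, 3↦9, 4↦10, 5↦7, 6↦0, 7↦0, 8↦7, 9↦10, 10↦9]  zeros at y ∈ {6, 7}
  x = 4: [0↦1, 1↦5, 2↦5, 3↦1, 4↦4, 5↦3, 6↦9, 7↦0, 8↦9, 9↦3, 10↦4]  zeros at y ∈ {7}
  x = 5: [0↦5, 1↦0, 2↦2, 3↦0, 4↦5, 5↦6, 6↦3, 7↦7, 8↦7, 9↦3, 10↦6]  zeros at y ∈ {1, 3}
  x = 6: [0↦5, 1↦2, 2↦6, 3↦6, 4↦2, 5↦5, 6↦4, 7↦10, 8↦1, 9↦10, 10↦4]  zeros at y ∈ ∅
  x = 7: [0↦1, 1↦0, 2↦6, 3↦8, 4↦6, 5↦0, 6↦1, 7↦9, 8↦2, 9↦2, 10↦9]  zeros at y ∈ {1, 5}
  x = 8: [0↦4, 1↦5, 2↦2, 3↦6, 4↦6, 5↦2, 6↦5, 7↦4, 8↦10, 9↦1, 10↦10]  zeros at y ∈ ∅
  x = 9: [0↦3, 1↦6, 2↦5, 3↦0, 4↦2, 5↦0, 6↦5, 7↦6, 8↦3, 9↦7, 10↦7]  zeros at y ∈ {3, 5}
  x = 10: [0↦9, 1↦3, 2↦4, 3↦1, 4↦5, 5↦5, 6↦1, 7↦4, 8↦3, 9↦9, 10↦0]  zeros at y ∈ {10}
Collecting zeros: affine points = {(0, 0), (0, 10), (3, 6), (3, 7), (4, 7), (5, 1), (5, 3), (7, 1), (7, 5), (9, 3), (9, 5), (10, 10)}.
Total count |C(F_11)_aff| = 12.


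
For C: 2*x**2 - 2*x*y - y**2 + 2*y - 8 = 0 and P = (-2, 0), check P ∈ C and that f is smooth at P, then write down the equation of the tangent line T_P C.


Tangent line at P: -8*x + 6*y - 16 = 0.

Step 1: f(-2, 0) = 0, so P lies on C.
Step 2: partial derivatives
  f_x(x, y) = 4*x - 2*y, f_y(x, y) = -2*x - 2*y + 2.
  f_x(P) = -8, f_y(P) = 6 (gradient nonzero, so P is smooth).
Step 3: tangent line at P: -8·(x − -2) + 6·(y − 0) = 0.
Expanding: -8*x + 6*y - 16 = 0.
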